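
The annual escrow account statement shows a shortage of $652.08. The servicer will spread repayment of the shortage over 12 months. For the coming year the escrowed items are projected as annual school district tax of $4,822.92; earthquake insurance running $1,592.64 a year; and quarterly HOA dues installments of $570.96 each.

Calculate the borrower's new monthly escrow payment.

School district tax — $4,822.92 per year
Earthquake insurance — $1,592.64 per year
HOA dues — $570.96 × 4 = $2,283.84 per year
Combined annual = $8,699.40
Monthly = $8,699.40 ÷ 12 = $724.95
Shortage spread = $652.08 ÷ 12 = $54.34/mo
Adjusted monthly = $724.95 + $54.34 = $779.29

$779.29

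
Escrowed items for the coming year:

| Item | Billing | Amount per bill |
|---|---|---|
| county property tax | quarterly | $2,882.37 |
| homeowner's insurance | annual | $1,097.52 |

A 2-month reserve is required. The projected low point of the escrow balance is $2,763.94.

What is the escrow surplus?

County property tax = $2,882.37 × 4 = $11,529.48 annually
Homeowner's insurance = $1,097.52 annually
Total per year = $12,627.00
Base monthly escrow = $12,627.00 / 12 = $1,052.25
Required reserve = 2 × $1,052.25 = $2,104.50
Excess over cushion: $2,763.94 − $2,104.50 = $659.44

$659.44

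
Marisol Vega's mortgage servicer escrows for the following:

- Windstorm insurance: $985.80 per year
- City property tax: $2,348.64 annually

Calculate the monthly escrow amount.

Windstorm insurance = $985.80/yr
City property tax = $2,348.64/yr
Combined annual = $985.80 + $2,348.64 = $3,334.44
Per month = $3,334.44 ÷ 12 = $277.87

$277.87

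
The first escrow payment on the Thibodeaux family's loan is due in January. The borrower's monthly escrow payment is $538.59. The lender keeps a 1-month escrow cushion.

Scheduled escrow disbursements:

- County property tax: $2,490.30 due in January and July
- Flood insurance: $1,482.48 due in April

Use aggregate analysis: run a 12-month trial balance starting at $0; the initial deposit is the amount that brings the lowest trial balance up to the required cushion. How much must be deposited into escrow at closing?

$3,231.54

Cushion = 1 × $538.59 = $538.59
Trial balance (start $0, +$538.59 each month, − disbursements):
  Jan: +$538.59 − $2,490.30 → -$1,951.71
  Feb: +$538.59 → -$1,413.12
  Mar: +$538.59 → -$874.53
  Apr: +$538.59 − $1,482.48 → -$1,818.42
  May: +$538.59 → -$1,279.83
  Jun: +$538.59 → -$741.24
  Jul: +$538.59 − $2,490.30 → -$2,692.95
  Aug: +$538.59 → -$2,154.36
  Sep: +$538.59 → -$1,615.77
  Oct: +$538.59 → -$1,077.18
  Nov: +$538.59 → -$538.59
  Dec: +$538.59 → $0.00
Lowest trial balance = -$2,692.95 (Jul)
Initial deposit = cushion − low point = $538.59 − (-$2,692.95) = $3,231.54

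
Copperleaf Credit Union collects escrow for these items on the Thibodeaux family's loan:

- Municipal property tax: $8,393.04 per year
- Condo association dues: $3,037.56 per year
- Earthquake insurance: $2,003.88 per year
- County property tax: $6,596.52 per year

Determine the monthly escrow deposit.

$1,669.25

Municipal property tax = $8,393.04 per year
Condo association dues = $3,037.56 per year
Earthquake insurance = $2,003.88 per year
County property tax = $6,596.52 per year
Annual escrow total = $8,393.04 + $3,037.56 + $2,003.88 + $6,596.52 = $20,031.00
Base monthly escrow = $20,031.00 / 12 = $1,669.25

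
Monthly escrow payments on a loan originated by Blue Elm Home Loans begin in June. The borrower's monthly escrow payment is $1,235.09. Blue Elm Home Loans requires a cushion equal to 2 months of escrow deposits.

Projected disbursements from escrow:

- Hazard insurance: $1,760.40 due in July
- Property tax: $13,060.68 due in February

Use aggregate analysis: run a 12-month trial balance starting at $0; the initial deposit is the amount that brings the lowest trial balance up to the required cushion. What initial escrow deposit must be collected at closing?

$6,175.45

Cushion = 2 × $1,235.09 = $2,470.18
Trial balance (start $0, +$1,235.09 each month, − disbursements):
  Jun: +$1,235.09 → $1,235.09
  Jul: +$1,235.09 − $1,760.40 → $709.78
  Aug: +$1,235.09 → $1,944.87
  Sep: +$1,235.09 → $3,179.96
  Oct: +$1,235.09 → $4,415.05
  Nov: +$1,235.09 → $5,650.14
  Dec: +$1,235.09 → $6,885.23
  Jan: +$1,235.09 → $8,120.32
  Feb: +$1,235.09 − $13,060.68 → -$3,705.27
  Mar: +$1,235.09 → -$2,470.18
  Apr: +$1,235.09 → -$1,235.09
  May: +$1,235.09 → $0.00
Lowest trial balance = -$3,705.27 (Feb)
Initial deposit = cushion − low point = $2,470.18 − (-$3,705.27) = $6,175.45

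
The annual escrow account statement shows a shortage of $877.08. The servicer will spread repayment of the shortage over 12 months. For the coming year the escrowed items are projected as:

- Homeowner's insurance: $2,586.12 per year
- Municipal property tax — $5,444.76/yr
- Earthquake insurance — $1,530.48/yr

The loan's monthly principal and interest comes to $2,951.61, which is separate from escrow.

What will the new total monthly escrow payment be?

Homeowner's insurance = $2,586.12/yr
Municipal property tax = $5,444.76/yr
Earthquake insurance = $1,530.48/yr
Yearly total = $9,561.36
Monthly escrow = $9,561.36 / 12 = $796.78
Shortage spread = $877.08 / 12 = $73.09/mo
Adjusted monthly = $796.78 + $73.09 = $869.87

$869.87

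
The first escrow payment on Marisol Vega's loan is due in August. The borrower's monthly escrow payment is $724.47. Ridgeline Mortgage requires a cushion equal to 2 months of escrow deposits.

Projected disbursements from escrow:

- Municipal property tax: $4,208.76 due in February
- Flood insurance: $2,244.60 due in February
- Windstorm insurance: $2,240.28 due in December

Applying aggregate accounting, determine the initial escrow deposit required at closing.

Cushion = 2 × $724.47 = $1,448.94
Trial balance (start $0, +$724.47 each month, − disbursements):
  Aug: +$724.47 → $724.47
  Sep: +$724.47 → $1,448.94
  Oct: +$724.47 → $2,173.41
  Nov: +$724.47 → $2,897.88
  Dec: +$724.47 − $2,240.28 → $1,382.07
  Jan: +$724.47 → $2,106.54
  Feb: +$724.47 − $6,453.36 → -$3,622.35
  Mar: +$724.47 → -$2,897.88
  Apr: +$724.47 → -$2,173.41
  May: +$724.47 → -$1,448.94
  Jun: +$724.47 → -$724.47
  Jul: +$724.47 → $0.00
Lowest trial balance = -$3,622.35 (Feb)
Initial deposit = cushion − low point = $1,448.94 − (-$3,622.35) = $5,071.29

$5,071.29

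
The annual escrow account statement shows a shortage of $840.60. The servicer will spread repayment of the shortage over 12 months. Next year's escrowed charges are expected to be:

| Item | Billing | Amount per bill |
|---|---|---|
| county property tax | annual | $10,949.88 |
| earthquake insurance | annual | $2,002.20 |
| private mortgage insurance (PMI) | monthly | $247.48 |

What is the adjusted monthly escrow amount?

$1,396.87

County property tax = $10,949.88/yr
Earthquake insurance = $2,002.20/yr
Private mortgage insurance (PMI) = $247.48 × 12 = $2,969.76/yr
Yearly total = $10,949.88 + $2,002.20 + $2,969.76 = $15,921.84
Base monthly escrow = $15,921.84 / 12 = $1,326.82
Monthly shortage recovery: $840.60 ÷ 12 = $70.05
New monthly escrow = $1,326.82 + $70.05 = $1,396.87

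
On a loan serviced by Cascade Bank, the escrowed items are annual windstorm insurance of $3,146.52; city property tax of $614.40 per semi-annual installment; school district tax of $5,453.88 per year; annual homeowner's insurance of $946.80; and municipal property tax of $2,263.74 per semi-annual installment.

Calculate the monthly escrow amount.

$1,275.29

Windstorm insurance = $3,146.52
City property tax = $614.40 × 2 = $1,228.80
School district tax = $5,453.88
Homeowner's insurance = $946.80
Municipal property tax = $2,263.74 × 2 = $4,527.48
Yearly total = $3,146.52 + $1,228.80 + $5,453.88 + $946.80 + $4,527.48 = $15,303.48
Monthly escrow = $15,303.48 ÷ 12 = $1,275.29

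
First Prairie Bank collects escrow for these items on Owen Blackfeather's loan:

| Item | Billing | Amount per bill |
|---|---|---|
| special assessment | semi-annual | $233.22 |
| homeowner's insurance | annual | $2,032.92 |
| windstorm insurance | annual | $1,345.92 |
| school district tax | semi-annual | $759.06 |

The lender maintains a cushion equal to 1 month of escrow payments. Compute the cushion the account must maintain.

Special assessment — $233.22 × 2 = $466.44
Homeowner's insurance — $2,032.92
Windstorm insurance — $1,345.92
School district tax — $759.06 × 2 = $1,518.12
Combined annual = $5,363.40
Base monthly escrow = $5,363.40 / 12 = $446.95
Reserve = 1 × $446.95 = $446.95

$446.95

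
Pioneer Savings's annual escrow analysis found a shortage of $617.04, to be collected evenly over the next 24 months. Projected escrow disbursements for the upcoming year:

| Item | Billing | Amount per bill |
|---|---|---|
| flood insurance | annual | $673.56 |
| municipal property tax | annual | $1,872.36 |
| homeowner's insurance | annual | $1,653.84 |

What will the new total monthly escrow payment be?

$375.69

Flood insurance: $673.56/yr
Municipal property tax: $1,872.36/yr
Homeowner's insurance: $1,653.84/yr
Total per year = $4,199.76
Per month = $4,199.76 ÷ 12 = $349.98
Shortage per month = $617.04 ÷ 24 = $25.71
Adjusted monthly = $349.98 + $25.71 = $375.69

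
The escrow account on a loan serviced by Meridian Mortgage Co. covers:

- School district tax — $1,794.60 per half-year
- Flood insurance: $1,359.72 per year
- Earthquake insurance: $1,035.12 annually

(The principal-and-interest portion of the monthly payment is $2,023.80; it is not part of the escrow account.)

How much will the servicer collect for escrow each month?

School district tax = $1,794.60 × 2 = $3,589.20 per year
Flood insurance = $1,359.72 per year
Earthquake insurance = $1,035.12 per year
Total annual escrow = $5,984.04
Monthly escrow = $5,984.04 / 12 = $498.67

$498.67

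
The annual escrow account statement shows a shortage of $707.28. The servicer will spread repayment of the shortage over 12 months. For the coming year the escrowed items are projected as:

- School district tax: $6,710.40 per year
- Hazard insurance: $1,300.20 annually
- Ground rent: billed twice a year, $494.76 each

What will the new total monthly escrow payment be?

School district tax: $6,710.40
Hazard insurance: $1,300.20
Ground rent: $494.76 × 2 = $989.52
Combined annual = $9,000.12
Monthly = $9,000.12 ÷ 12 = $750.01
Shortage per month = $707.28 ÷ 12 = $58.94
New monthly escrow = $750.01 + $58.94 = $808.95

$808.95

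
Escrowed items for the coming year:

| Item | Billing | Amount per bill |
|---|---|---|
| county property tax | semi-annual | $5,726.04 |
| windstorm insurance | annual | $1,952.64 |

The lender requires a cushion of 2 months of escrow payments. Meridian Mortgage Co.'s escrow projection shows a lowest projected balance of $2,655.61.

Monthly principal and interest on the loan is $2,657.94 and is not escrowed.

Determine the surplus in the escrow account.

County property tax = $5,726.04 × 2 = $11,452.08
Windstorm insurance = $1,952.64
Combined annual = $13,404.72
Monthly = $13,404.72 / 12 = $1,117.06
Required reserve = 2 × $1,117.06 = $2,234.12
Excess over cushion: $2,655.61 − $2,234.12 = $421.49

$421.49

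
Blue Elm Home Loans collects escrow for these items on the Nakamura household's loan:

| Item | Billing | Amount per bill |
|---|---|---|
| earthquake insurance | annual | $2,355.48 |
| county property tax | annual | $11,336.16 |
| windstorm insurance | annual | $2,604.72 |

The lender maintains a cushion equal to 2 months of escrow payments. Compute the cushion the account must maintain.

$2,716.06

Earthquake insurance: $2,355.48
County property tax: $11,336.16
Windstorm insurance: $2,604.72
Yearly total = $16,296.36
Monthly escrow = $16,296.36 / 12 = $1,358.03
Required cushion = 2 × $1,358.03 = $2,716.06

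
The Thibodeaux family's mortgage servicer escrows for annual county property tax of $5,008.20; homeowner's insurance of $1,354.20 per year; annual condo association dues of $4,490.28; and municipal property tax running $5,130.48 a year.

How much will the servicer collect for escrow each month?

$1,331.93

County property tax — $5,008.20 per year
Homeowner's insurance — $1,354.20 per year
Condo association dues — $4,490.28 per year
Municipal property tax — $5,130.48 per year
Total annual escrow = $15,983.16
Base monthly escrow = $15,983.16 ÷ 12 = $1,331.93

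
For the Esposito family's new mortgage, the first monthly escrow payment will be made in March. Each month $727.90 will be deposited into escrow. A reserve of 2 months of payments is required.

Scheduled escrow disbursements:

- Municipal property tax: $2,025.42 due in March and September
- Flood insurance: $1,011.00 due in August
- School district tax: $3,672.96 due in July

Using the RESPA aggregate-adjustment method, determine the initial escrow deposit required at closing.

Cushion = 2 × $727.90 = $1,455.80
Trial balance (start $0, +$727.90 each month, − disbursements):
  Mar: +$727.90 − $2,025.42 → -$1,297.52
  Apr: +$727.90 → -$569.62
  May: +$727.90 → $158.28
  Jun: +$727.90 → $886.18
  Jul: +$727.90 − $3,672.96 → -$2,058.88
  Aug: +$727.90 − $1,011.00 → -$2,341.98
  Sep: +$727.90 − $2,025.42 → -$3,639.50
  Oct: +$727.90 → -$2,911.60
  Nov: +$727.90 → -$2,183.70
  Dec: +$727.90 → -$1,455.80
  Jan: +$727.90 → -$727.90
  Feb: +$727.90 → $0.00
Lowest trial balance = -$3,639.50 (Sep)
Initial deposit = cushion − low point = $1,455.80 − (-$3,639.50) = $5,095.30

$5,095.30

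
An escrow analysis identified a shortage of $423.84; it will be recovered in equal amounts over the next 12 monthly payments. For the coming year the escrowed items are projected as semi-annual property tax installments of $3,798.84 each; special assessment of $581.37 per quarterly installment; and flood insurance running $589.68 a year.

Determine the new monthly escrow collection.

$911.39

Property tax = $3,798.84 × 2 = $7,597.68 per year
Special assessment = $581.37 × 4 = $2,325.48 per year
Flood insurance = $589.68 per year
Annual escrow total = $7,597.68 + $2,325.48 + $589.68 = $10,512.84
Monthly = $10,512.84 ÷ 12 = $876.07
Shortage per month = $423.84 ÷ 12 = $35.32
New monthly escrow = $876.07 + $35.32 = $911.39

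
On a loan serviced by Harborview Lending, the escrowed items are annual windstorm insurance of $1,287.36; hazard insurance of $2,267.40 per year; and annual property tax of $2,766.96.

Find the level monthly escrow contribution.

$526.81

Windstorm insurance = $1,287.36 per year
Hazard insurance = $2,267.40 per year
Property tax = $2,766.96 per year
Yearly total = $6,321.72
Per month = $6,321.72 / 12 = $526.81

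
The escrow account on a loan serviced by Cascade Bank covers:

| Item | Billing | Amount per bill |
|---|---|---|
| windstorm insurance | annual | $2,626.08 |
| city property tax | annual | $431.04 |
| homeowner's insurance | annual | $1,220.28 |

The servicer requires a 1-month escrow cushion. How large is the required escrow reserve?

$356.45

Windstorm insurance — $2,626.08/yr
City property tax — $431.04/yr
Homeowner's insurance — $1,220.28/yr
Yearly total = $2,626.08 + $431.04 + $1,220.28 = $4,277.40
Per month = $4,277.40 / 12 = $356.45
Reserve = 1 × $356.45 = $356.45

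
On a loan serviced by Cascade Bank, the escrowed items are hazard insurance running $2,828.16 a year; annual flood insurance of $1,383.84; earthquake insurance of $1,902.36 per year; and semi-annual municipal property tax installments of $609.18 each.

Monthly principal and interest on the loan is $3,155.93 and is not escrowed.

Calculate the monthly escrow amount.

Hazard insurance = $2,828.16
Flood insurance = $1,383.84
Earthquake insurance = $1,902.36
Municipal property tax = $609.18 × 2 = $1,218.36
Total annual escrow = $7,332.72
Per month = $7,332.72 ÷ 12 = $611.06

$611.06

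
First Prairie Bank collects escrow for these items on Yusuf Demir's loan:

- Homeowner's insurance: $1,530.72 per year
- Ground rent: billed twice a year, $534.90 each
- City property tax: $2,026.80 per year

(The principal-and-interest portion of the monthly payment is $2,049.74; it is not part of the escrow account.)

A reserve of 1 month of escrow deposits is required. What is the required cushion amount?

Homeowner's insurance = $1,530.72 per year
Ground rent = $534.90 × 2 = $1,069.80 per year
City property tax = $2,026.80 per year
Yearly total = $1,530.72 + $1,069.80 + $2,026.80 = $4,627.32
Base monthly escrow = $4,627.32 ÷ 12 = $385.61
Reserve = 1 × $385.61 = $385.61

$385.61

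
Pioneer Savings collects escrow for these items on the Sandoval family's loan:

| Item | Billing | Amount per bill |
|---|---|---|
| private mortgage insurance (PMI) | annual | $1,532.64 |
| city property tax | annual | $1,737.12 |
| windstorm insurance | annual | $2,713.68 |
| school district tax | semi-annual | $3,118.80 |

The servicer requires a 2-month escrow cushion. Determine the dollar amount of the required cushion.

Private mortgage insurance (PMI) = $1,532.64
City property tax = $1,737.12
Windstorm insurance = $2,713.68
School district tax = $3,118.80 × 2 = $6,237.60
Combined annual = $12,221.04
Per month = $12,221.04 / 12 = $1,018.42
Reserve = 2 × $1,018.42 = $2,036.84

$2,036.84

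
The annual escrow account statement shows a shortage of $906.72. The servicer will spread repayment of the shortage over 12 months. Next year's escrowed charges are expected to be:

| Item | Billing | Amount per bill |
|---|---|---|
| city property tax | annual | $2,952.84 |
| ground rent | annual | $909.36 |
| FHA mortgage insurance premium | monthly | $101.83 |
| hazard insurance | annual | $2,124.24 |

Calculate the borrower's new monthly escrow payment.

City property tax — $2,952.84 per year
Ground rent — $909.36 per year
FHA mortgage insurance premium — $101.83 × 12 = $1,221.96 per year
Hazard insurance — $2,124.24 per year
Combined annual = $2,952.84 + $909.36 + $1,221.96 + $2,124.24 = $7,208.40
Monthly = $7,208.40 ÷ 12 = $600.70
Shortage per month = $906.72 / 12 = $75.56
New monthly escrow = $600.70 + $75.56 = $676.26

$676.26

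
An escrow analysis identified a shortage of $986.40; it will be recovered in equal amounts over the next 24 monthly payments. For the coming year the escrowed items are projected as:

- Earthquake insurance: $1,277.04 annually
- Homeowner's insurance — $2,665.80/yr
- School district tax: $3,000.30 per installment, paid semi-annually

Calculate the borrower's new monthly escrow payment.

$869.72

Earthquake insurance — $1,277.04 per year
Homeowner's insurance — $2,665.80 per year
School district tax — $3,000.30 × 2 = $6,000.60 per year
Yearly total = $1,277.04 + $2,665.80 + $6,000.60 = $9,943.44
Per month = $9,943.44 ÷ 12 = $828.62
Shortage spread = $986.40 ÷ 24 = $41.10/mo
New monthly escrow = $828.62 + $41.10 = $869.72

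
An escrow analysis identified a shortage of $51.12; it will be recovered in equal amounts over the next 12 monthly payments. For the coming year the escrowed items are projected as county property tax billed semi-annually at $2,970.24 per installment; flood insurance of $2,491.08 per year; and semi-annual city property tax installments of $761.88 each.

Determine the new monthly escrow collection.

$833.87

County property tax = $2,970.24 × 2 = $5,940.48
Flood insurance = $2,491.08
City property tax = $761.88 × 2 = $1,523.76
Combined annual = $5,940.48 + $2,491.08 + $1,523.76 = $9,955.32
Monthly = $9,955.32 ÷ 12 = $829.61
Shortage spread = $51.12 ÷ 12 = $4.26/mo
New monthly escrow = $829.61 + $4.26 = $833.87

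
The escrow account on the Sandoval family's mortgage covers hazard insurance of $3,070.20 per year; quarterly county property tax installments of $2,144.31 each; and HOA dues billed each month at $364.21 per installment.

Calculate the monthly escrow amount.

Hazard insurance: $3,070.20
County property tax: $2,144.31 × 4 = $8,577.24
HOA dues: $364.21 × 12 = $4,370.52
Yearly total = $3,070.20 + $8,577.24 + $4,370.52 = $16,017.96
Base monthly escrow = $16,017.96 ÷ 12 = $1,334.83

$1,334.83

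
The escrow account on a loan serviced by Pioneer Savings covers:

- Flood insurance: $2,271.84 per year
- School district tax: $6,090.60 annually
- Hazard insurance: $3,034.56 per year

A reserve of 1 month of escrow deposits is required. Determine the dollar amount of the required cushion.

$949.75

Flood insurance: $2,271.84 annually
School district tax: $6,090.60 annually
Hazard insurance: $3,034.56 annually
Annual escrow total = $2,271.84 + $6,090.60 + $3,034.56 = $11,397.00
Per month = $11,397.00 ÷ 12 = $949.75
Cushion = 1 × $949.75 = $949.75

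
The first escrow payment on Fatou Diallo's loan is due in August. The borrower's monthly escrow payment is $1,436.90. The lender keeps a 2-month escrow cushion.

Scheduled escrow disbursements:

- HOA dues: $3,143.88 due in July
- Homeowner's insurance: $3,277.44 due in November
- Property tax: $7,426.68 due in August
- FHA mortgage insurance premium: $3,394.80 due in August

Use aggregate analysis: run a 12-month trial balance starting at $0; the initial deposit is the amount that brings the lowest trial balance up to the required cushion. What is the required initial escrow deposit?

Cushion = 2 × $1,436.90 = $2,873.80
Trial balance (start $0, +$1,436.90 each month, − disbursements):
  Aug: +$1,436.90 − $10,821.48 → -$9,384.58
  Sep: +$1,436.90 → -$7,947.68
  Oct: +$1,436.90 → -$6,510.78
  Nov: +$1,436.90 − $3,277.44 → -$8,351.32
  Dec: +$1,436.90 → -$6,914.42
  Jan: +$1,436.90 → -$5,477.52
  Feb: +$1,436.90 → -$4,040.62
  Mar: +$1,436.90 → -$2,603.72
  Apr: +$1,436.90 → -$1,166.82
  May: +$1,436.90 → $270.08
  Jun: +$1,436.90 → $1,706.98
  Jul: +$1,436.90 − $3,143.88 → $0.00
Lowest trial balance = -$9,384.58 (Aug)
Initial deposit = cushion − low point = $2,873.80 − (-$9,384.58) = $12,258.38

$12,258.38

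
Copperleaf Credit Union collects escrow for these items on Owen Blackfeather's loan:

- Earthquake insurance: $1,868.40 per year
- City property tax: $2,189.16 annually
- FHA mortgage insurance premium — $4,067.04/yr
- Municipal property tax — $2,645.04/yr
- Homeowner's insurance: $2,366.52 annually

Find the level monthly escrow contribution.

$1,094.68

Earthquake insurance = $1,868.40/yr
City property tax = $2,189.16/yr
FHA mortgage insurance premium = $4,067.04/yr
Municipal property tax = $2,645.04/yr
Homeowner's insurance = $2,366.52/yr
Annual escrow total = $1,868.40 + $2,189.16 + $4,067.04 + $2,645.04 + $2,366.52 = $13,136.16
Base monthly escrow = $13,136.16 ÷ 12 = $1,094.68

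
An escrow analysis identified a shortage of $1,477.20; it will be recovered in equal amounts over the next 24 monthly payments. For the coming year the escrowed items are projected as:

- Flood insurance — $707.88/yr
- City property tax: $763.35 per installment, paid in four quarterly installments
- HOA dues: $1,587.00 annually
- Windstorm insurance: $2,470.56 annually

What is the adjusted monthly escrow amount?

$713.12

Flood insurance: $707.88 per year
City property tax: $763.35 × 4 = $3,053.40 per year
HOA dues: $1,587.00 per year
Windstorm insurance: $2,470.56 per year
Combined annual = $7,818.84
Monthly = $7,818.84 ÷ 12 = $651.57
Shortage per month = $1,477.20 ÷ 24 = $61.55
Adjusted monthly = $651.57 + $61.55 = $713.12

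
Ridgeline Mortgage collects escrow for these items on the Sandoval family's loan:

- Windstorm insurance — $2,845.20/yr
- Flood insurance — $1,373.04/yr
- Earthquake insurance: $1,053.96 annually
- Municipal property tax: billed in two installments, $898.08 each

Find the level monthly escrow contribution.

Windstorm insurance = $2,845.20
Flood insurance = $1,373.04
Earthquake insurance = $1,053.96
Municipal property tax = $898.08 × 2 = $1,796.16
Annual escrow total = $7,068.36
Per month = $7,068.36 ÷ 12 = $589.03

$589.03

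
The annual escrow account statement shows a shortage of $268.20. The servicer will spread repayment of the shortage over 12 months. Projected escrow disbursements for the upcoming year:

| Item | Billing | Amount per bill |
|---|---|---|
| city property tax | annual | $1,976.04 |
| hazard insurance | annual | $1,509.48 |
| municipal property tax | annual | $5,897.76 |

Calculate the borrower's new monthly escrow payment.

City property tax — $1,976.04 annually
Hazard insurance — $1,509.48 annually
Municipal property tax — $5,897.76 annually
Yearly total = $1,976.04 + $1,509.48 + $5,897.76 = $9,383.28
Monthly escrow = $9,383.28 / 12 = $781.94
Monthly shortage recovery: $268.20 ÷ 12 = $22.35
Adjusted monthly = $781.94 + $22.35 = $804.29

$804.29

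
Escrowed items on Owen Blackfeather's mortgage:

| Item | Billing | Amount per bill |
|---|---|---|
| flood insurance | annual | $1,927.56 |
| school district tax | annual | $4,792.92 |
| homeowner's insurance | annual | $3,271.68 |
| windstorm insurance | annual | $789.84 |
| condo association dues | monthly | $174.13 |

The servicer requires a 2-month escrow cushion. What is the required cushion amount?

$2,145.26

Flood insurance — $1,927.56
School district tax — $4,792.92
Homeowner's insurance — $3,271.68
Windstorm insurance — $789.84
Condo association dues — $174.13 × 12 = $2,089.56
Total per year = $12,871.56
Monthly = $12,871.56 / 12 = $1,072.63
Cushion = 2 × $1,072.63 = $2,145.26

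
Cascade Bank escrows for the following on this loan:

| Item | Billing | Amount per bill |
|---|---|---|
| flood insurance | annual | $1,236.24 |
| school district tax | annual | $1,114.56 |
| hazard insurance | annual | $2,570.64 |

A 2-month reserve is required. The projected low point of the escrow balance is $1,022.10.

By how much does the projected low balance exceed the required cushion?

Flood insurance — $1,236.24 per year
School district tax — $1,114.56 per year
Hazard insurance — $2,570.64 per year
Total per year = $1,236.24 + $1,114.56 + $2,570.64 = $4,921.44
Base monthly escrow = $4,921.44 / 12 = $410.12
Required cushion = 2 × $410.12 = $820.24
Surplus = $1,022.10 − $820.24 = $201.86

$201.86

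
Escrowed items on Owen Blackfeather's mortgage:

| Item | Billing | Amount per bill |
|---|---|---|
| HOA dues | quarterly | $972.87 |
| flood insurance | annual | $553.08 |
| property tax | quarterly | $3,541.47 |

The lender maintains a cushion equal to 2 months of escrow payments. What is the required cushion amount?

$3,101.74

HOA dues: $972.87 × 4 = $3,891.48 annually
Flood insurance: $553.08 annually
Property tax: $3,541.47 × 4 = $14,165.88 annually
Total per year = $3,891.48 + $553.08 + $14,165.88 = $18,610.44
Per month = $18,610.44 ÷ 12 = $1,550.87
Cushion = 2 × $1,550.87 = $3,101.74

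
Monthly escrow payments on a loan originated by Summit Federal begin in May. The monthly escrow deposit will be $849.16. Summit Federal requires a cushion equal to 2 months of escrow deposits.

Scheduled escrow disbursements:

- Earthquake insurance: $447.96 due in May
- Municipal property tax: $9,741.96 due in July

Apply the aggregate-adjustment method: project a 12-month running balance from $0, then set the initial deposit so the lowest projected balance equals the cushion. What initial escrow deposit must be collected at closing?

$9,340.76

Cushion = 2 × $849.16 = $1,698.32
Trial balance (start $0, +$849.16 each month, − disbursements):
  May: +$849.16 − $447.96 → $401.20
  Jun: +$849.16 → $1,250.36
  Jul: +$849.16 − $9,741.96 → -$7,642.44
  Aug: +$849.16 → -$6,793.28
  Sep: +$849.16 → -$5,944.12
  Oct: +$849.16 → -$5,094.96
  Nov: +$849.16 → -$4,245.80
  Dec: +$849.16 → -$3,396.64
  Jan: +$849.16 → -$2,547.48
  Feb: +$849.16 → -$1,698.32
  Mar: +$849.16 → -$849.16
  Apr: +$849.16 → $0.00
Lowest trial balance = -$7,642.44 (Jul)
Initial deposit = cushion − low point = $1,698.32 − (-$7,642.44) = $9,340.76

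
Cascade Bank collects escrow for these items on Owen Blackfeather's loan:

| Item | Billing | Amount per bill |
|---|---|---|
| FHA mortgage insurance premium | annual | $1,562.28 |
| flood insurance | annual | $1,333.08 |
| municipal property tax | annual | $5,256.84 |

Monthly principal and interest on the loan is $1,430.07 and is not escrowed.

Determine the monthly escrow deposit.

$679.35

FHA mortgage insurance premium — $1,562.28
Flood insurance — $1,333.08
Municipal property tax — $5,256.84
Combined annual = $8,152.20
Monthly = $8,152.20 ÷ 12 = $679.35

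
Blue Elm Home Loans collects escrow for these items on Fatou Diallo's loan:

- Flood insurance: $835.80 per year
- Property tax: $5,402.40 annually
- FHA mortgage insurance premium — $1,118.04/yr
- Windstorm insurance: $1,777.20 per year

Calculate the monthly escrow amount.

$761.12

Flood insurance: $835.80 per year
Property tax: $5,402.40 per year
FHA mortgage insurance premium: $1,118.04 per year
Windstorm insurance: $1,777.20 per year
Total annual escrow = $835.80 + $5,402.40 + $1,118.04 + $1,777.20 = $9,133.44
Monthly = $9,133.44 ÷ 12 = $761.12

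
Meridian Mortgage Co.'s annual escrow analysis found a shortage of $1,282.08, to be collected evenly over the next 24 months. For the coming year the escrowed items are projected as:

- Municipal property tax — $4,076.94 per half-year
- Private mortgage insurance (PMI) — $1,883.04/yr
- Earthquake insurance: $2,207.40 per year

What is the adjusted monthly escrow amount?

$1,073.78

Municipal property tax = $4,076.94 × 2 = $8,153.88 per year
Private mortgage insurance (PMI) = $1,883.04 per year
Earthquake insurance = $2,207.40 per year
Annual escrow total = $8,153.88 + $1,883.04 + $2,207.40 = $12,244.32
Base monthly escrow = $12,244.32 ÷ 12 = $1,020.36
Monthly shortage recovery: $1,282.08 / 24 = $53.42
New monthly escrow = $1,020.36 + $53.42 = $1,073.78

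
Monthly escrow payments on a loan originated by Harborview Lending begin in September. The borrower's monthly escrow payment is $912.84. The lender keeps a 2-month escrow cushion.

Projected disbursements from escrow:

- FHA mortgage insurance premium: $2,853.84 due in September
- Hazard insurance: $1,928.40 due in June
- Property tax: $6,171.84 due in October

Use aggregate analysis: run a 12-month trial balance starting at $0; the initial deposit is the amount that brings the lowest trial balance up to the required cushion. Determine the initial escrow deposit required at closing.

Cushion = 2 × $912.84 = $1,825.68
Trial balance (start $0, +$912.84 each month, − disbursements):
  Sep: +$912.84 − $2,853.84 → -$1,941.00
  Oct: +$912.84 − $6,171.84 → -$7,200.00
  Nov: +$912.84 → -$6,287.16
  Dec: +$912.84 → -$5,374.32
  Jan: +$912.84 → -$4,461.48
  Feb: +$912.84 → -$3,548.64
  Mar: +$912.84 → -$2,635.80
  Apr: +$912.84 → -$1,722.96
  May: +$912.84 → -$810.12
  Jun: +$912.84 − $1,928.40 → -$1,825.68
  Jul: +$912.84 → -$912.84
  Aug: +$912.84 → $0.00
Lowest trial balance = -$7,200.00 (Oct)
Initial deposit = cushion − low point = $1,825.68 − (-$7,200.00) = $9,025.68

$9,025.68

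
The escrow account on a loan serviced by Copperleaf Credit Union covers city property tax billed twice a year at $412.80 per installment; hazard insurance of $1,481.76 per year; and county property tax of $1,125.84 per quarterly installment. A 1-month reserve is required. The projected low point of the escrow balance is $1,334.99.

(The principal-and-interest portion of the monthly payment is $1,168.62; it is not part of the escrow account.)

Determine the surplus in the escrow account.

City property tax — $412.80 × 2 = $825.60/yr
Hazard insurance — $1,481.76/yr
County property tax — $1,125.84 × 4 = $4,503.36/yr
Annual escrow total = $6,810.72
Monthly escrow = $6,810.72 / 12 = $567.56
Required cushion = 1 × $567.56 = $567.56
Excess over cushion: $1,334.99 − $567.56 = $767.43

$767.43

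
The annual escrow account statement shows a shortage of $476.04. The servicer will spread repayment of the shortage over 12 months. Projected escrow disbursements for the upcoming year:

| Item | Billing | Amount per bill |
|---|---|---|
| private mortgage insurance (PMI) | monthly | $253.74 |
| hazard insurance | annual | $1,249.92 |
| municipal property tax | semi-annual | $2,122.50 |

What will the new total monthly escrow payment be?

$751.32

Private mortgage insurance (PMI): $253.74 × 12 = $3,044.88 per year
Hazard insurance: $1,249.92 per year
Municipal property tax: $2,122.50 × 2 = $4,245.00 per year
Total per year = $8,539.80
Monthly = $8,539.80 / 12 = $711.65
Monthly shortage recovery: $476.04 / 12 = $39.67
Adjusted monthly = $711.65 + $39.67 = $751.32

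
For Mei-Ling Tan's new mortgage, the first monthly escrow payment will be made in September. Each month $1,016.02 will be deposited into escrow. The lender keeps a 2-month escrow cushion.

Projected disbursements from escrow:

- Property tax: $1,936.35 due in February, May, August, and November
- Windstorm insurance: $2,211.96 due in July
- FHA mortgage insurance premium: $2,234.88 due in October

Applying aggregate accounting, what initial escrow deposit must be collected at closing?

$3,155.21

Cushion = 2 × $1,016.02 = $2,032.04
Trial balance (start $0, +$1,016.02 each month, − disbursements):
  Sep: +$1,016.02 → $1,016.02
  Oct: +$1,016.02 − $2,234.88 → -$202.84
  Nov: +$1,016.02 − $1,936.35 → -$1,123.17
  Dec: +$1,016.02 → -$107.15
  Jan: +$1,016.02 → $908.87
  Feb: +$1,016.02 − $1,936.35 → -$11.46
  Mar: +$1,016.02 → $1,004.56
  Apr: +$1,016.02 → $2,020.58
  May: +$1,016.02 − $1,936.35 → $1,100.25
  Jun: +$1,016.02 → $2,116.27
  Jul: +$1,016.02 − $2,211.96 → $920.33
  Aug: +$1,016.02 − $1,936.35 → $0.00
Lowest trial balance = -$1,123.17 (Nov)
Initial deposit = cushion − low point = $2,032.04 − (-$1,123.17) = $3,155.21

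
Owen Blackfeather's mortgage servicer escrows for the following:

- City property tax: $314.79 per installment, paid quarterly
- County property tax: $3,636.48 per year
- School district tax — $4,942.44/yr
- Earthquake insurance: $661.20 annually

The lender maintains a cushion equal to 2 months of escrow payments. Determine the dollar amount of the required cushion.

$1,749.88

City property tax = $314.79 × 4 = $1,259.16 per year
County property tax = $3,636.48 per year
School district tax = $4,942.44 per year
Earthquake insurance = $661.20 per year
Total per year = $1,259.16 + $3,636.48 + $4,942.44 + $661.20 = $10,499.28
Per month = $10,499.28 / 12 = $874.94
Reserve = 2 × $874.94 = $1,749.88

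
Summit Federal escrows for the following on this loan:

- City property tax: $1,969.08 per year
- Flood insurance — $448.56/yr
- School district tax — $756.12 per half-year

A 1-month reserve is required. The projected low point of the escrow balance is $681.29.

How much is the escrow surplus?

City property tax — $1,969.08
Flood insurance — $448.56
School district tax — $756.12 × 2 = $1,512.24
Yearly total = $3,929.88
Monthly = $3,929.88 / 12 = $327.49
Required reserve = 1 × $327.49 = $327.49
Surplus = $681.29 − $327.49 = $353.80

$353.80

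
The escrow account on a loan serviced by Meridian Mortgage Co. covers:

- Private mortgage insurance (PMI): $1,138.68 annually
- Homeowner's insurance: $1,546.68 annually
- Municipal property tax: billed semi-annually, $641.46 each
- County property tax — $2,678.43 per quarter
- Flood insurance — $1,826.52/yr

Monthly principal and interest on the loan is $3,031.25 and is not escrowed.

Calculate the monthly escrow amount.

Private mortgage insurance (PMI) = $1,138.68
Homeowner's insurance = $1,546.68
Municipal property tax = $641.46 × 2 = $1,282.92
County property tax = $2,678.43 × 4 = $10,713.72
Flood insurance = $1,826.52
Total annual escrow = $1,138.68 + $1,546.68 + $1,282.92 + $10,713.72 + $1,826.52 = $16,508.52
Monthly escrow = $16,508.52 / 12 = $1,375.71

$1,375.71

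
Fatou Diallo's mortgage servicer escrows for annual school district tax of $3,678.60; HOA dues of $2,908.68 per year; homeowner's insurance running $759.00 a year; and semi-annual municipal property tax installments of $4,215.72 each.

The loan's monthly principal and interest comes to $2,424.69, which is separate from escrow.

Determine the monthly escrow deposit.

$1,314.81

School district tax = $3,678.60/yr
HOA dues = $2,908.68/yr
Homeowner's insurance = $759.00/yr
Municipal property tax = $4,215.72 × 2 = $8,431.44/yr
Combined annual = $15,777.72
Monthly = $15,777.72 / 12 = $1,314.81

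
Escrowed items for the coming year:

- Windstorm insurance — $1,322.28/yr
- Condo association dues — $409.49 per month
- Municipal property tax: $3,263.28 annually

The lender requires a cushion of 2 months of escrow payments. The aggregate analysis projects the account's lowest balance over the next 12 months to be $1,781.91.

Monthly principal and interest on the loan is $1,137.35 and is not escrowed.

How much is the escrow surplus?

$198.67

Windstorm insurance = $1,322.28/yr
Condo association dues = $409.49 × 12 = $4,913.88/yr
Municipal property tax = $3,263.28/yr
Yearly total = $9,499.44
Per month = $9,499.44 ÷ 12 = $791.62
Required cushion = 2 × $791.62 = $1,583.24
Excess over cushion: $1,781.91 − $1,583.24 = $198.67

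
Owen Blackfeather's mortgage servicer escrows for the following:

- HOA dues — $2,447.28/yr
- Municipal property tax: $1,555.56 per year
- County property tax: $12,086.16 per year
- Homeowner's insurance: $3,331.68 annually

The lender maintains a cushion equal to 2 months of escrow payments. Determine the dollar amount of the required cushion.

HOA dues = $2,447.28/yr
Municipal property tax = $1,555.56/yr
County property tax = $12,086.16/yr
Homeowner's insurance = $3,331.68/yr
Yearly total = $19,420.68
Monthly = $19,420.68 / 12 = $1,618.39
Cushion = 2 × $1,618.39 = $3,236.78

$3,236.78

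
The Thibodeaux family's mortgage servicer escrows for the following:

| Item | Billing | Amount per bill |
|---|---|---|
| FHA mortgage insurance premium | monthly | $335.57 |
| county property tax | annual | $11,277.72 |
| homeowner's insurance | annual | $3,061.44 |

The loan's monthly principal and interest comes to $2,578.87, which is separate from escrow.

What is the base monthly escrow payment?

$1,530.50

FHA mortgage insurance premium: $335.57 × 12 = $4,026.84/yr
County property tax: $11,277.72/yr
Homeowner's insurance: $3,061.44/yr
Annual escrow total = $4,026.84 + $11,277.72 + $3,061.44 = $18,366.00
Monthly escrow = $18,366.00 ÷ 12 = $1,530.50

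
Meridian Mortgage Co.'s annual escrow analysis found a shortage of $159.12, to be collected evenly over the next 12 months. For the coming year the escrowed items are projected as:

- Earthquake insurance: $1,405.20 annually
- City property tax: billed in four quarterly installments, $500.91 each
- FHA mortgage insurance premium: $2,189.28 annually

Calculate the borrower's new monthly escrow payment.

$479.77

Earthquake insurance = $1,405.20 per year
City property tax = $500.91 × 4 = $2,003.64 per year
FHA mortgage insurance premium = $2,189.28 per year
Combined annual = $5,598.12
Per month = $5,598.12 ÷ 12 = $466.51
Shortage per month = $159.12 ÷ 12 = $13.26
Adjusted monthly = $466.51 + $13.26 = $479.77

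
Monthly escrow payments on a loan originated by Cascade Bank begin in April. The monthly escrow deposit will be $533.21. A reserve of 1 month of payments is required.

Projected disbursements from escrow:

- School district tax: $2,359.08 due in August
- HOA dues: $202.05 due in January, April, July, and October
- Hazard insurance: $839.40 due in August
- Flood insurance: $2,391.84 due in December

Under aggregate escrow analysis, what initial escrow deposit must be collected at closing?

Cushion = 1 × $533.21 = $533.21
Trial balance (start $0, +$533.21 each month, − disbursements):
  Apr: +$533.21 − $202.05 → $331.16
  May: +$533.21 → $864.37
  Jun: +$533.21 → $1,397.58
  Jul: +$533.21 − $202.05 → $1,728.74
  Aug: +$533.21 − $3,198.48 → -$936.53
  Sep: +$533.21 → -$403.32
  Oct: +$533.21 − $202.05 → -$72.16
  Nov: +$533.21 → $461.05
  Dec: +$533.21 − $2,391.84 → -$1,397.58
  Jan: +$533.21 − $202.05 → -$1,066.42
  Feb: +$533.21 → -$533.21
  Mar: +$533.21 → $0.00
Lowest trial balance = -$1,397.58 (Dec)
Initial deposit = cushion − low point = $533.21 − (-$1,397.58) = $1,930.79

$1,930.79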